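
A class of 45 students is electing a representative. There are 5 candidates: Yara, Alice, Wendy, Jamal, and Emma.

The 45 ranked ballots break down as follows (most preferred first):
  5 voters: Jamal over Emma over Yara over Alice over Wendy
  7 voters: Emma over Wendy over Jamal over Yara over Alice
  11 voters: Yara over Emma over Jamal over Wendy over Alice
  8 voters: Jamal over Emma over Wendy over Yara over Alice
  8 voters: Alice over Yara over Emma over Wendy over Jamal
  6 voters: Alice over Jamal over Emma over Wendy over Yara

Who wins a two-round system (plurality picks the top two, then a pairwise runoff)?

Round 1 first-place votes: Yara 11, Alice 14, Wendy 0, Jamal 13, Emma 7. Alice and Jamal advance.
Runoff: Alice is ranked above Jamal on 14 ballots, Jamal above Alice on 31.

Jamal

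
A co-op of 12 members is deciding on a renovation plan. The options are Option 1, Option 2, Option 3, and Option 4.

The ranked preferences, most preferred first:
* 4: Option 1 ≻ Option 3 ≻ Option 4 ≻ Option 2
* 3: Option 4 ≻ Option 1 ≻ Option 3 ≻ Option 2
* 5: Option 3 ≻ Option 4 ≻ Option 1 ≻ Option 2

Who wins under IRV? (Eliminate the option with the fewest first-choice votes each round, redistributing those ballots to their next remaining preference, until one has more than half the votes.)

Round 1: Option 1 4, Option 2 0, Option 3 5, Option 4 3. Option 2 eliminated.
Round 2: Option 1 4, Option 3 5, Option 4 3. Option 4 eliminated.
Round 3: Option 1 7, Option 3 5. Option 1 has a majority (≥7).

Option 1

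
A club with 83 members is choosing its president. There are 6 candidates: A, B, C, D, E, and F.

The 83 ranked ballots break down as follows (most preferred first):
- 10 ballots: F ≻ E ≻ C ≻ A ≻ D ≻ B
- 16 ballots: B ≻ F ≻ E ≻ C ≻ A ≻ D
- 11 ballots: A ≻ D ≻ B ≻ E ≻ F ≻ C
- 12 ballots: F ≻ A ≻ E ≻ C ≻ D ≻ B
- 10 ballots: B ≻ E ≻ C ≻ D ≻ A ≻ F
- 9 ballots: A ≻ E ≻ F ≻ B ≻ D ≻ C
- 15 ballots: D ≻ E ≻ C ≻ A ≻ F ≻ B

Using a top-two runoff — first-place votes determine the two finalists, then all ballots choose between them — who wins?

F

Round 1 first-place votes: A 20, B 26, C 0, D 15, E 0, F 22. B and F advance.
Runoff: B is ranked above F on 37 ballots, F above B on 46.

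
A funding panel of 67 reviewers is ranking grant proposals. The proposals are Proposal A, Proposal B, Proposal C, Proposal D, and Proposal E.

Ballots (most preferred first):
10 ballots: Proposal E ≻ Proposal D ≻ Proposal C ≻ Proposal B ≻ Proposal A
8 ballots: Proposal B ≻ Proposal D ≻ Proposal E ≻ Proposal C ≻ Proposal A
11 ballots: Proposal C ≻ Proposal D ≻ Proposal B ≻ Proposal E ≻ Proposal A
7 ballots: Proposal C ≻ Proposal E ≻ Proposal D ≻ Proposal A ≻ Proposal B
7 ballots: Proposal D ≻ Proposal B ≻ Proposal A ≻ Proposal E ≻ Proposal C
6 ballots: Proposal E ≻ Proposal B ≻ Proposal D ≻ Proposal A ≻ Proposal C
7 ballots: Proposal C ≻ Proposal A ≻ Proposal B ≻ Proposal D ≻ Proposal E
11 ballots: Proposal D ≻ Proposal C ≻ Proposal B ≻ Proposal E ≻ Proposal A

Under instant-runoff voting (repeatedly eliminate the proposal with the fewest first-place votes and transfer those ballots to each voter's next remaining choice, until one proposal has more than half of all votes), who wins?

Proposal D

Round 1: Proposal A 0, Proposal B 8, Proposal C 25, Proposal D 18, Proposal E 16. Proposal A eliminated.
Round 2: Proposal B 8, Proposal C 25, Proposal D 18, Proposal E 16. Proposal B eliminated.
Round 3: Proposal C 25, Proposal D 26, Proposal E 16. Proposal E eliminated.
Round 4: Proposal C 25, Proposal D 42. Proposal D has a majority (≥34).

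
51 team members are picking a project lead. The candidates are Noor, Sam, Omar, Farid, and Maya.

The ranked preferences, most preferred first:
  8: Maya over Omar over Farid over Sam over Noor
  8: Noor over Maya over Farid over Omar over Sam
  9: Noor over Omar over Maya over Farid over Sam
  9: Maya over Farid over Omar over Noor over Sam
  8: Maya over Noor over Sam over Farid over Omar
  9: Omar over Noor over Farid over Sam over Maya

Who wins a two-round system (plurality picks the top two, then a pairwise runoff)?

Round 1 first-place votes: Noor 17, Sam 0, Omar 9, Farid 0, Maya 25. Maya and Noor advance.
Runoff: Maya is ranked above Noor on 25 ballots, Noor above Maya on 26.

Noor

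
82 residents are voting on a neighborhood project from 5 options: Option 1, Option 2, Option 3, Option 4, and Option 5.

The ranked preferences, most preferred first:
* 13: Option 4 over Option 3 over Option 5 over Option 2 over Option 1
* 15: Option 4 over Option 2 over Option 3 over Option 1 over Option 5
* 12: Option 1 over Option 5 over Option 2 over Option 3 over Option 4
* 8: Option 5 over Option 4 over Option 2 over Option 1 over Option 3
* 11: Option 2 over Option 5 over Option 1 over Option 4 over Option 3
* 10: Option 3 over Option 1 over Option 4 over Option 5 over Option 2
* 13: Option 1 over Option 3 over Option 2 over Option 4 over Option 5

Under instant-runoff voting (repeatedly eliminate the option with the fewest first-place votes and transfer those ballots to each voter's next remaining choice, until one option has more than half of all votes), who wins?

Round 1: Option 1 25, Option 2 11, Option 3 10, Option 4 28, Option 5 8. Option 5 eliminated.
Round 2: Option 1 25, Option 2 11, Option 3 10, Option 4 36. Option 3 eliminated.
Round 3: Option 1 35, Option 2 11, Option 4 36. Option 2 eliminated.
Round 4: Option 1 46, Option 4 36. Option 1 has a majority (≥42).

Option 1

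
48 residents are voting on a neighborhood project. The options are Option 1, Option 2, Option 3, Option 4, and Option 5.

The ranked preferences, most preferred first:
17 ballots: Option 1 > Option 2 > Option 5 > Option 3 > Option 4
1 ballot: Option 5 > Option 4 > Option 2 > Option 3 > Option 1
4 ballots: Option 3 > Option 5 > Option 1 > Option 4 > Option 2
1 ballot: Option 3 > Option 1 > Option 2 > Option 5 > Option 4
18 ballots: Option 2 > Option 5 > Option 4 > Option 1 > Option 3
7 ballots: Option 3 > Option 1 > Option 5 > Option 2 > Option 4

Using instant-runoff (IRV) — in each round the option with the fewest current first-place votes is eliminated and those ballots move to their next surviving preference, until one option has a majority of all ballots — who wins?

Round 1: Option 1 17, Option 2 18, Option 3 12, Option 4 0, Option 5 1. Option 4 eliminated.
Round 2: Option 1 17, Option 2 18, Option 3 12, Option 5 1. Option 5 eliminated.
Round 3: Option 1 17, Option 2 19, Option 3 12. Option 3 eliminated.
Round 4: Option 1 29, Option 2 19. Option 1 has a majority (≥25).

Option 1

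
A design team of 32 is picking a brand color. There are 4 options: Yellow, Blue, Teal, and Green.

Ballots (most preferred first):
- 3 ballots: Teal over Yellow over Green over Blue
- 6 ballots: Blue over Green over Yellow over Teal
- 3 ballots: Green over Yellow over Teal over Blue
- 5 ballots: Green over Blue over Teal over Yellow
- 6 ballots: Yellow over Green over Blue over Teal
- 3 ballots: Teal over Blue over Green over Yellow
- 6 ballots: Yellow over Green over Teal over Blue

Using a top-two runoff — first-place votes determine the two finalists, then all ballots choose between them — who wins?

Green

Round 1 first-place votes: Yellow 12, Blue 6, Teal 6, Green 8. Yellow and Green advance.
Runoff: Yellow is ranked above Green on 15 ballots, Green above Yellow on 17.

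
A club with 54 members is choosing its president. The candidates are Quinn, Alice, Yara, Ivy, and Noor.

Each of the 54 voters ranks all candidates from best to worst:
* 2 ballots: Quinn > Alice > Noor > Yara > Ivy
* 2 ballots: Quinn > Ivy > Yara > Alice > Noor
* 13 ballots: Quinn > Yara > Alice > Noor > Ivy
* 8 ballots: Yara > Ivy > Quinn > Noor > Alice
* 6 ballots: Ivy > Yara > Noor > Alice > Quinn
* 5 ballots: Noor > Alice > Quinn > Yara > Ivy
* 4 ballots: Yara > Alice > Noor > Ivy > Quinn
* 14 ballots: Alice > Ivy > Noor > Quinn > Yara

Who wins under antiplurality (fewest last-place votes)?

Noor

Last-place votes: Quinn 10, Alice 8, Yara 14, Ivy 20, Noor 2.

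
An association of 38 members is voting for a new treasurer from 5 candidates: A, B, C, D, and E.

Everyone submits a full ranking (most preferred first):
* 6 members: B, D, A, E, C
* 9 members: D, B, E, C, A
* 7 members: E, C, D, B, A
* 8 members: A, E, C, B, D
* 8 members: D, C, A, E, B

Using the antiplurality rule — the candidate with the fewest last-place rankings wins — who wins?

Last-place votes: A 16, B 8, C 6, D 8, E 0.

E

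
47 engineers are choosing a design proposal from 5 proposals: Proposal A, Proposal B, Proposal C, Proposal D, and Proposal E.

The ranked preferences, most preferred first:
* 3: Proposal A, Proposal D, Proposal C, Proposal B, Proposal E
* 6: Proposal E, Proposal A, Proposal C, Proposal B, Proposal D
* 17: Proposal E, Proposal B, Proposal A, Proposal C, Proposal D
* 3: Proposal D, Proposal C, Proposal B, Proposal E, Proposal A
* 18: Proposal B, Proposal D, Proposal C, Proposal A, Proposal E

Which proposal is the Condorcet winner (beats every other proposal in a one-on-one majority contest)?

Proposal B

Proposal B vs Proposal A: 38–9
Proposal B vs Proposal C: 35–12
Proposal B vs Proposal D: 41–6
Proposal B vs Proposal E: 24–23
Proposal B beats every other proposal.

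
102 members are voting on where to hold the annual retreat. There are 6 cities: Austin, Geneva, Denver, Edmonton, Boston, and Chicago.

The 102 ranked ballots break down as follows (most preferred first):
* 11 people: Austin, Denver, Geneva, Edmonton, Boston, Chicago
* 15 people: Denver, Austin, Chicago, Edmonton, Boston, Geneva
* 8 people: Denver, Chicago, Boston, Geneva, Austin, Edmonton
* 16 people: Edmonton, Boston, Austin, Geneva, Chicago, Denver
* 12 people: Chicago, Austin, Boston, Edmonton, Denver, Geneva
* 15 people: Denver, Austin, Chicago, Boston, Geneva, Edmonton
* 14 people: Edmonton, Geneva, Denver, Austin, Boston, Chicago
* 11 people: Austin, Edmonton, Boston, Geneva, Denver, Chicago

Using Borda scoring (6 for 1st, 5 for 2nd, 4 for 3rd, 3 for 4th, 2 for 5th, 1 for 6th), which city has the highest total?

Austin

Austin: 11×6 + 15×5 + 8×2 + 16×4 + 12×5 + 15×5 + 14×3 + 11×6 = 464
Geneva: 11×4 + 15×1 + 8×3 + 16×3 + 12×1 + 15×2 + 14×5 + 11×3 = 276
Denver: 11×5 + 15×6 + 8×6 + 16×1 + 12×2 + 15×6 + 14×4 + 11×2 = 401
Edmonton: 11×3 + 15×3 + 8×1 + 16×6 + 12×3 + 15×1 + 14×6 + 11×5 = 372
Boston: 11×2 + 15×2 + 8×4 + 16×5 + 12×4 + 15×3 + 14×2 + 11×4 = 329
Chicago: 11×1 + 15×4 + 8×5 + 16×2 + 12×6 + 15×4 + 14×1 + 11×1 = 300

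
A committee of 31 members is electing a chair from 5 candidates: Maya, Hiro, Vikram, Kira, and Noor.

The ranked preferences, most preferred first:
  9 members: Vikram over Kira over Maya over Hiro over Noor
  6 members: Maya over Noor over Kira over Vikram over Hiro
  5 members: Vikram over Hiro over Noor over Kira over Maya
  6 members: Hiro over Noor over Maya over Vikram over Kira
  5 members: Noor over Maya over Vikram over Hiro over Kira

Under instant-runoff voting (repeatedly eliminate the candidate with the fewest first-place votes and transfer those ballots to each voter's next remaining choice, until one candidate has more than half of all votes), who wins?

Maya

Round 1: Maya 6, Hiro 6, Vikram 14, Kira 0, Noor 5. Kira eliminated.
Round 2: Maya 6, Hiro 6, Vikram 14, Noor 5. Noor eliminated.
Round 3: Maya 11, Hiro 6, Vikram 14. Hiro eliminated.
Round 4: Maya 17, Vikram 14. Maya has a majority (≥16).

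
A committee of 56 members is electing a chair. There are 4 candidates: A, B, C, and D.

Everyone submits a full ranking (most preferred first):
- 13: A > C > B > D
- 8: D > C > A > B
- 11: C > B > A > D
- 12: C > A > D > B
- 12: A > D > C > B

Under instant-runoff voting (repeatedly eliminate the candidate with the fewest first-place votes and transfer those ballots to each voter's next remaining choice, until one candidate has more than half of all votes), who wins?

C

Round 1: A 25, B 0, C 23, D 8. B eliminated.
Round 2: A 25, C 23, D 8. D eliminated.
Round 3: A 25, C 31. C has a majority (≥29).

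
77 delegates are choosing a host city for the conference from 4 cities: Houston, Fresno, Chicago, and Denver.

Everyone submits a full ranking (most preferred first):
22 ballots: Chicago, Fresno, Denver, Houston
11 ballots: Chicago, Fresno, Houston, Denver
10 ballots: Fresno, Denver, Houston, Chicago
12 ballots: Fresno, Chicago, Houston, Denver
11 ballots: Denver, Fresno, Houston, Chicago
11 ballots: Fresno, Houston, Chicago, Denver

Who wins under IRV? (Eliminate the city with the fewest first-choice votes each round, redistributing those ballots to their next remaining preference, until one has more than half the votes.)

Round 1: Houston 0, Fresno 33, Chicago 33, Denver 11. Houston eliminated.
Round 2: Fresno 33, Chicago 33, Denver 11. Denver eliminated.
Round 3: Fresno 44, Chicago 33. Fresno has a majority (≥39).

Fresno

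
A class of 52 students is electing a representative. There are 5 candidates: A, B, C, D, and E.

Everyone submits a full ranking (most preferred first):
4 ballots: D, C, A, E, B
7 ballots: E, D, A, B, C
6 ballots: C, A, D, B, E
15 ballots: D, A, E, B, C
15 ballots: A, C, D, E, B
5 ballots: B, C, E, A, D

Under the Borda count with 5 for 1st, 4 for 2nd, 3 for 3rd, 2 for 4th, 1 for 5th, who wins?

A

A: 4×3 + 7×3 + 6×4 + 15×4 + 15×5 + 5×2 = 202
B: 4×1 + 7×2 + 6×2 + 15×2 + 15×1 + 5×5 = 100
C: 4×4 + 7×1 + 6×5 + 15×1 + 15×4 + 5×4 = 148
D: 4×5 + 7×4 + 6×3 + 15×5 + 15×3 + 5×1 = 191
E: 4×2 + 7×5 + 6×1 + 15×3 + 15×2 + 5×3 = 139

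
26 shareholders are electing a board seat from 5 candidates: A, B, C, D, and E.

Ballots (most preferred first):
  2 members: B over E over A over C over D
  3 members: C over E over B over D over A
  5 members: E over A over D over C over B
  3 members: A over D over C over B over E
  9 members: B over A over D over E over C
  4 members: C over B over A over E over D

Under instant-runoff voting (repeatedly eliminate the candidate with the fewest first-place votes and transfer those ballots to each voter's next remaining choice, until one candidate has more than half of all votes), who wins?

Round 1: A 3, B 11, C 7, D 0, E 5. D eliminated.
Round 2: A 3, B 11, C 7, E 5. A eliminated.
Round 3: B 11, C 10, E 5. E eliminated.
Round 4: B 11, C 15. C has a majority (≥14).

C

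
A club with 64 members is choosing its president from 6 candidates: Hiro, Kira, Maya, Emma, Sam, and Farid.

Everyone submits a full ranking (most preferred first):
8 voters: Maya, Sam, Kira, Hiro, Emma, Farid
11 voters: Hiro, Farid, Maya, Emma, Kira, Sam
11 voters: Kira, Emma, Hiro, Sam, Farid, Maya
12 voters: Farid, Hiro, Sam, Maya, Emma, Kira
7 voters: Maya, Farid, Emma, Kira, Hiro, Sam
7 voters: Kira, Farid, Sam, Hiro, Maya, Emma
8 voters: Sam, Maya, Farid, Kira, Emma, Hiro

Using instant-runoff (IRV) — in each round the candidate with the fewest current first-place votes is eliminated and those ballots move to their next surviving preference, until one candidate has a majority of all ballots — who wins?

Farid

Round 1: Hiro 11, Kira 18, Maya 15, Emma 0, Sam 8, Farid 12. Emma eliminated.
Round 2: Hiro 11, Kira 18, Maya 15, Sam 8, Farid 12. Sam eliminated.
Round 3: Hiro 11, Kira 18, Maya 23, Farid 12. Hiro eliminated.
Round 4: Kira 18, Maya 23, Farid 23. Kira eliminated.
Round 5: Maya 23, Farid 41. Farid has a majority (≥33).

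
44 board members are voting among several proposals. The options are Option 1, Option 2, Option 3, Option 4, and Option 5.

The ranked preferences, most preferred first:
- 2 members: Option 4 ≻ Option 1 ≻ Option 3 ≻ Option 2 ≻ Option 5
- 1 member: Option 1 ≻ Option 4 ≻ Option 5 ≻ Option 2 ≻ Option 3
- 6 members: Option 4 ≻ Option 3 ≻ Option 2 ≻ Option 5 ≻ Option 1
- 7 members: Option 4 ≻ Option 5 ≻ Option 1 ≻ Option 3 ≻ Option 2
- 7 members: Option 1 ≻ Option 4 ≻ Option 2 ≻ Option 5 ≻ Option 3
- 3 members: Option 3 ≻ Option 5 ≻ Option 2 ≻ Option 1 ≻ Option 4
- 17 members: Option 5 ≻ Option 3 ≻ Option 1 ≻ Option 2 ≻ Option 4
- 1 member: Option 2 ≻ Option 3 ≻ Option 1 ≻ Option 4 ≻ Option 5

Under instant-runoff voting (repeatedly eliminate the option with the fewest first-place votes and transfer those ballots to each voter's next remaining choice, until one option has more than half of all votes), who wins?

Option 4

Round 1: Option 1 8, Option 2 1, Option 3 3, Option 4 15, Option 5 17. Option 2 eliminated.
Round 2: Option 1 8, Option 3 4, Option 4 15, Option 5 17. Option 3 eliminated.
Round 3: Option 1 9, Option 4 15, Option 5 20. Option 1 eliminated.
Round 4: Option 4 24, Option 5 20. Option 4 has a majority (≥23).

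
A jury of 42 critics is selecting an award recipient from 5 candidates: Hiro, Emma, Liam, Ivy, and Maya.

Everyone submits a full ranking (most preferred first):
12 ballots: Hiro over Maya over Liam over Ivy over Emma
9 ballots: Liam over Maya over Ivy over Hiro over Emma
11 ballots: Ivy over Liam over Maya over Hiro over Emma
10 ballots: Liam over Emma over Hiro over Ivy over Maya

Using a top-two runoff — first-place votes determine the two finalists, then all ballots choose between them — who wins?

Round 1 first-place votes: Hiro 12, Emma 0, Liam 19, Ivy 11, Maya 0. Liam and Hiro advance.
Runoff: Liam is ranked above Hiro on 30 ballots, Hiro above Liam on 12.

Liam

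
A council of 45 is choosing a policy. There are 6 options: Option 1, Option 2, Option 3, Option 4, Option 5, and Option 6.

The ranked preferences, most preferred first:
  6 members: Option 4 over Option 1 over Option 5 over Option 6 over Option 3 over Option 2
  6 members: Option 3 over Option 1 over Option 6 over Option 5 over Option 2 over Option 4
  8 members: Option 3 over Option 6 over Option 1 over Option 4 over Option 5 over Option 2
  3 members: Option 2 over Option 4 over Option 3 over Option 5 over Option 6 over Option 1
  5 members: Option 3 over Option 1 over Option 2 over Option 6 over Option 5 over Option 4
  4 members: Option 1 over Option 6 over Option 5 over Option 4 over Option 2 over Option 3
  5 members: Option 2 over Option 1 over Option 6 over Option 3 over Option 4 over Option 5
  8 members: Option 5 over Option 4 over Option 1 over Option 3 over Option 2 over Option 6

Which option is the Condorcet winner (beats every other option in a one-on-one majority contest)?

Option 1 vs Option 2: 37–8
Option 1 vs Option 3: 23–22
Option 1 vs Option 4: 28–17
Option 1 vs Option 5: 34–11
Option 1 vs Option 6: 34–11
Option 1 beats every other option.

Option 1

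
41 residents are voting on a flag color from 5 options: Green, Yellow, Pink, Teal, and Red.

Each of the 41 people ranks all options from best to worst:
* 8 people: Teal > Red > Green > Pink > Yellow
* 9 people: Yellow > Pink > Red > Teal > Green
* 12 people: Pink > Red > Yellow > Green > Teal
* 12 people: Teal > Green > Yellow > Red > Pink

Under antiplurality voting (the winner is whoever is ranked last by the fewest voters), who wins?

Red

Last-place votes: Green 9, Yellow 8, Pink 12, Teal 12, Red 0.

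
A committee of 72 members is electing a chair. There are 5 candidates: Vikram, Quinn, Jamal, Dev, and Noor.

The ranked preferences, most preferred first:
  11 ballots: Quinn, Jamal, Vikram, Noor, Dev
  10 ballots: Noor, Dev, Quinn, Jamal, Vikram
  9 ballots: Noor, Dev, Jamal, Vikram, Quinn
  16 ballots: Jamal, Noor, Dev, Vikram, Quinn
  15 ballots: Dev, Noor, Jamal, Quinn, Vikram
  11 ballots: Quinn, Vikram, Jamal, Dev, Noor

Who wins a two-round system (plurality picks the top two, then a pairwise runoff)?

Noor

Round 1 first-place votes: Vikram 0, Quinn 22, Jamal 16, Dev 15, Noor 19. Quinn and Noor advance.
Runoff: Quinn is ranked above Noor on 22 ballots, Noor above Quinn on 50.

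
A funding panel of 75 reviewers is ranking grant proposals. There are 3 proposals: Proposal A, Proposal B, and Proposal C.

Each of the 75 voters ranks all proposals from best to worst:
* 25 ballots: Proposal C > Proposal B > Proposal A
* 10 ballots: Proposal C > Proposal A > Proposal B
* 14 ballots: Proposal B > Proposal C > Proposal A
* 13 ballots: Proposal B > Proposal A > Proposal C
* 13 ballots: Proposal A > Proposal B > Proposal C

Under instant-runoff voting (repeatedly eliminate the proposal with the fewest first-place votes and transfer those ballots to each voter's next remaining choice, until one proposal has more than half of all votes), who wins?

Round 1: Proposal A 13, Proposal B 27, Proposal C 35. Proposal A eliminated.
Round 2: Proposal B 40, Proposal C 35. Proposal B has a majority (≥38).

Proposal B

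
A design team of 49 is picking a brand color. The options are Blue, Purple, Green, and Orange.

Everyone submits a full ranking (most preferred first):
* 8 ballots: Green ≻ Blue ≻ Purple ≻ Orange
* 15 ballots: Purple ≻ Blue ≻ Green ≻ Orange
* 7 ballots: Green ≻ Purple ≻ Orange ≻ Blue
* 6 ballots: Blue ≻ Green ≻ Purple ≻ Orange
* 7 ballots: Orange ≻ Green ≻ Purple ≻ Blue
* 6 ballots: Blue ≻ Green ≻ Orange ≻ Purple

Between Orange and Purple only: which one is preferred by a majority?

Orange is ranked above Purple on 13 ballots; Purple above Orange on 36.

Purple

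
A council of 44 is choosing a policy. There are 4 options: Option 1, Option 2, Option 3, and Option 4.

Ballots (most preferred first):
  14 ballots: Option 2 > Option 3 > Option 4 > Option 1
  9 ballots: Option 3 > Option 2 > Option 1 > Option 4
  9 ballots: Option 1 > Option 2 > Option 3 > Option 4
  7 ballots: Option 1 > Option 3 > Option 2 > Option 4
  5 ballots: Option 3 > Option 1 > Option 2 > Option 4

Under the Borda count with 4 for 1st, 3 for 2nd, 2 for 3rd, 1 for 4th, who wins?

Option 1: 14×1 + 9×2 + 9×4 + 7×4 + 5×3 = 111
Option 2: 14×4 + 9×3 + 9×3 + 7×2 + 5×2 = 134
Option 3: 14×3 + 9×4 + 9×2 + 7×3 + 5×4 = 137
Option 4: 14×2 + 9×1 + 9×1 + 7×1 + 5×1 = 58

Option 3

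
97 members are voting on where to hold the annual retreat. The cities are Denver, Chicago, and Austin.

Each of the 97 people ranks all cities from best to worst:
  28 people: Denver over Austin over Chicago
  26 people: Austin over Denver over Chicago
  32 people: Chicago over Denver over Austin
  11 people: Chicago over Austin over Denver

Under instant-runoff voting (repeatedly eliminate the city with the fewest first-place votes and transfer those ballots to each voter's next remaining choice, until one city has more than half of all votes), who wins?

Denver

Round 1: Denver 28, Chicago 43, Austin 26. Austin eliminated.
Round 2: Denver 54, Chicago 43. Denver has a majority (≥49).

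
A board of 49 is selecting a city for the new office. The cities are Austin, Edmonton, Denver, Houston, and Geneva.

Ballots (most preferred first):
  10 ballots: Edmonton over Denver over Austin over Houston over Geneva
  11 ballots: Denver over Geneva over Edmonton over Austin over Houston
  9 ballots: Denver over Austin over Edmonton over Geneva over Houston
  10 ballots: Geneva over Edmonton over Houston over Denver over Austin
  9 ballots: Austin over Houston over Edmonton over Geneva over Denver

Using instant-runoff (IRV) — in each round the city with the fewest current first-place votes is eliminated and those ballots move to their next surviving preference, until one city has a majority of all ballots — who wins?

Edmonton

Round 1: Austin 9, Edmonton 10, Denver 20, Houston 0, Geneva 10. Houston eliminated.
Round 2: Austin 9, Edmonton 10, Denver 20, Geneva 10. Austin eliminated.
Round 3: Edmonton 19, Denver 20, Geneva 10. Geneva eliminated.
Round 4: Edmonton 29, Denver 20. Edmonton has a majority (≥25).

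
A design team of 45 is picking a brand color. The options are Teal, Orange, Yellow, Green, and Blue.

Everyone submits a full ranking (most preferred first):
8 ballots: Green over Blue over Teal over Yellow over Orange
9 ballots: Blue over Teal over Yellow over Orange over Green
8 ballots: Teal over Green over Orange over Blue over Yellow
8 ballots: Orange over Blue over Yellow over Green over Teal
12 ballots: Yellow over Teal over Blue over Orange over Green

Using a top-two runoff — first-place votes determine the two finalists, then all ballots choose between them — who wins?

Blue

Round 1 first-place votes: Teal 8, Orange 8, Yellow 12, Green 8, Blue 9. Yellow and Blue advance.
Runoff: Yellow is ranked above Blue on 12 ballots, Blue above Yellow on 33.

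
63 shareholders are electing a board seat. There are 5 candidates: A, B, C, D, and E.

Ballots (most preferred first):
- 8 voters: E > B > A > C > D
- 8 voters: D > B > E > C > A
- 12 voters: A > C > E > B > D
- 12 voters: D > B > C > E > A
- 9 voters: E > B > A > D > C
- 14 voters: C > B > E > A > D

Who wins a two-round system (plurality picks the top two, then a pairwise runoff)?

Round 1 first-place votes: A 12, B 0, C 14, D 20, E 17. D and E advance.
Runoff: D is ranked above E on 20 ballots, E above D on 43.

E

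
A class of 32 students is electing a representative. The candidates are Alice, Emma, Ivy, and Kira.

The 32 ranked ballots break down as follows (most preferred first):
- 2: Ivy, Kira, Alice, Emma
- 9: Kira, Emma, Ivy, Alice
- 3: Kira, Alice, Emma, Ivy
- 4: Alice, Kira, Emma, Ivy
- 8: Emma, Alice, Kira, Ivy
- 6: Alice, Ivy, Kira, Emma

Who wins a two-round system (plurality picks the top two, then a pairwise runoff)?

Round 1 first-place votes: Alice 10, Emma 8, Ivy 2, Kira 12. Kira and Alice advance.
Runoff: Kira is ranked above Alice on 14 ballots, Alice above Kira on 18.

Alice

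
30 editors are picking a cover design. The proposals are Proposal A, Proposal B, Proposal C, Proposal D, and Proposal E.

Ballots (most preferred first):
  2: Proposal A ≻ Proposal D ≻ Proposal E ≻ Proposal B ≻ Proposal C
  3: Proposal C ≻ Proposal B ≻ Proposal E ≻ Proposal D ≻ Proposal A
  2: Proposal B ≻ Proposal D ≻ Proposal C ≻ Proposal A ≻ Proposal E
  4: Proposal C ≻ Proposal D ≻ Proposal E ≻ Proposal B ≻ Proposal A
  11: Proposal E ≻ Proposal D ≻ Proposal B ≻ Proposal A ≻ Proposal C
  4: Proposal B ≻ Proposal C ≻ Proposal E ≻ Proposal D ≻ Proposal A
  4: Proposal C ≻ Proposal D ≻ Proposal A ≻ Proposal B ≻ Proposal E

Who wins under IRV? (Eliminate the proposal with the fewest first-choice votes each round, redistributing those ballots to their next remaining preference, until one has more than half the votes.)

Round 1: Proposal A 2, Proposal B 6, Proposal C 11, Proposal D 0, Proposal E 11. Proposal D eliminated.
Round 2: Proposal A 2, Proposal B 6, Proposal C 11, Proposal E 11. Proposal A eliminated.
Round 3: Proposal B 6, Proposal C 11, Proposal E 13. Proposal B eliminated.
Round 4: Proposal C 17, Proposal E 13. Proposal C has a majority (≥16).

Proposal C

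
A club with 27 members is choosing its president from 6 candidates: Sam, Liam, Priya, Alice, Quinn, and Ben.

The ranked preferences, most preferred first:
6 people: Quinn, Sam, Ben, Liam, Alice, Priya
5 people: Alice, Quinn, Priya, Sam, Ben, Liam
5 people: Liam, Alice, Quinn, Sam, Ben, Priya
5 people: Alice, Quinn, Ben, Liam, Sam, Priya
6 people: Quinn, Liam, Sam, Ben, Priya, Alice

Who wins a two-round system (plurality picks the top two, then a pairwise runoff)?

Round 1 first-place votes: Sam 0, Liam 5, Priya 0, Alice 10, Quinn 12, Ben 0. Quinn and Alice advance.
Runoff: Quinn is ranked above Alice on 12 ballots, Alice above Quinn on 15.

Alice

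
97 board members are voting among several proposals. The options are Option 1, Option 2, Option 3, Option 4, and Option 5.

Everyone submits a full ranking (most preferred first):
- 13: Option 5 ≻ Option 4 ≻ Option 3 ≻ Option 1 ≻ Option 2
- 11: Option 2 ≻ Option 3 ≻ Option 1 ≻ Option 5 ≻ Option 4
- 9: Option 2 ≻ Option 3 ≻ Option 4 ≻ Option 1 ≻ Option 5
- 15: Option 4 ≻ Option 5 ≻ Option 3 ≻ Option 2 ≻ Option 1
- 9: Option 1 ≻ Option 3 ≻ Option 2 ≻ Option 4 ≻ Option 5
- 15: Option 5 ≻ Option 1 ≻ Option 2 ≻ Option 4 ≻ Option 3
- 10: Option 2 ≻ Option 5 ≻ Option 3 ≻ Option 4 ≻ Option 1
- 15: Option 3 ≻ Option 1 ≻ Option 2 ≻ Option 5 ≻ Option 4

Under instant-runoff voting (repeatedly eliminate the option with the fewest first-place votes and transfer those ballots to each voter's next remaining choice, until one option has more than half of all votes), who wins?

Option 2

Round 1: Option 1 9, Option 2 30, Option 3 15, Option 4 15, Option 5 28. Option 1 eliminated.
Round 2: Option 2 30, Option 3 24, Option 4 15, Option 5 28. Option 4 eliminated.
Round 3: Option 2 30, Option 3 24, Option 5 43. Option 3 eliminated.
Round 4: Option 2 54, Option 5 43. Option 2 has a majority (≥49).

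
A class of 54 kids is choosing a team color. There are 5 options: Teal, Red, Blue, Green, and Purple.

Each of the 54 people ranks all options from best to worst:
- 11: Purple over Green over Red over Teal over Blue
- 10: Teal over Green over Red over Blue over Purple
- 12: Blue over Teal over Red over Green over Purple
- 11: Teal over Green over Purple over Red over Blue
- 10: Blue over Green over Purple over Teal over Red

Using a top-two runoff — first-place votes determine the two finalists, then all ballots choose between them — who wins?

Teal

Round 1 first-place votes: Teal 21, Red 0, Blue 22, Green 0, Purple 11. Blue and Teal advance.
Runoff: Blue is ranked above Teal on 22 ballots, Teal above Blue on 32.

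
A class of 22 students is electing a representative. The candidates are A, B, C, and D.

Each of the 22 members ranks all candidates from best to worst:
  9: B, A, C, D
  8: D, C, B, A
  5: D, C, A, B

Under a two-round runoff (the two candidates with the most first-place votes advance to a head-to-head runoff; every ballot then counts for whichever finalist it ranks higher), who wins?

D

Round 1 first-place votes: A 0, B 9, C 0, D 13. D and B advance.
Runoff: D is ranked above B on 13 ballots, B above D on 9.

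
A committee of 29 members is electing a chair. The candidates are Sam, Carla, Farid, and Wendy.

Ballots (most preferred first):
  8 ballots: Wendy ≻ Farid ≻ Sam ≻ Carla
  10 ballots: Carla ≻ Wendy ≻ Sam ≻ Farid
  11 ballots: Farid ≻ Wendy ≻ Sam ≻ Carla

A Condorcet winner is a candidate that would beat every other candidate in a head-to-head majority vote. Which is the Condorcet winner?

Wendy

Wendy vs Sam: 29–0
Wendy vs Carla: 19–10
Wendy vs Farid: 18–11
Wendy beats every other candidate.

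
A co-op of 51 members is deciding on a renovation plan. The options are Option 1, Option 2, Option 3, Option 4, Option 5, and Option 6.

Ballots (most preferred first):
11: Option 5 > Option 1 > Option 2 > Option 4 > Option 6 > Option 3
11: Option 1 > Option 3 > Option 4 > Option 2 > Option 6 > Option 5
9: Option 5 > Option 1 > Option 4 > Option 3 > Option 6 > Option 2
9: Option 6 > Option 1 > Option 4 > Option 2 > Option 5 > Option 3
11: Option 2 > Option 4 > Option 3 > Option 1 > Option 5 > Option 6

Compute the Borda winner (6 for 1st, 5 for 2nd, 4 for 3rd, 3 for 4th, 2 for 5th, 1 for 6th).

Option 1

Option 1: 11×5 + 11×6 + 9×5 + 9×5 + 11×3 = 244
Option 2: 11×4 + 11×3 + 9×1 + 9×3 + 11×6 = 179
Option 3: 11×1 + 11×5 + 9×3 + 9×1 + 11×4 = 146
Option 4: 11×3 + 11×4 + 9×4 + 9×4 + 11×5 = 204
Option 5: 11×6 + 11×1 + 9×6 + 9×2 + 11×2 = 171
Option 6: 11×2 + 11×2 + 9×2 + 9×6 + 11×1 = 127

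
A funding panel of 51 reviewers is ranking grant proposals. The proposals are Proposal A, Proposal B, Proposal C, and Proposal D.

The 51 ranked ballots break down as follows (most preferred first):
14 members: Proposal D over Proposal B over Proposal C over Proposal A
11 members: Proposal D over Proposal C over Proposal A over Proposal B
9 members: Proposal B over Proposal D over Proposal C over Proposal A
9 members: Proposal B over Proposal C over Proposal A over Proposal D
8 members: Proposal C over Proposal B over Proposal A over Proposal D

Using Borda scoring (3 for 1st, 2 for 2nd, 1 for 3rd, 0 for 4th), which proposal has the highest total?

Proposal A: 14×0 + 11×1 + 9×0 + 9×1 + 8×1 = 28
Proposal B: 14×2 + 11×0 + 9×3 + 9×3 + 8×2 = 98
Proposal C: 14×1 + 11×2 + 9×1 + 9×2 + 8×3 = 87
Proposal D: 14×3 + 11×3 + 9×2 + 9×0 + 8×0 = 93

Proposal B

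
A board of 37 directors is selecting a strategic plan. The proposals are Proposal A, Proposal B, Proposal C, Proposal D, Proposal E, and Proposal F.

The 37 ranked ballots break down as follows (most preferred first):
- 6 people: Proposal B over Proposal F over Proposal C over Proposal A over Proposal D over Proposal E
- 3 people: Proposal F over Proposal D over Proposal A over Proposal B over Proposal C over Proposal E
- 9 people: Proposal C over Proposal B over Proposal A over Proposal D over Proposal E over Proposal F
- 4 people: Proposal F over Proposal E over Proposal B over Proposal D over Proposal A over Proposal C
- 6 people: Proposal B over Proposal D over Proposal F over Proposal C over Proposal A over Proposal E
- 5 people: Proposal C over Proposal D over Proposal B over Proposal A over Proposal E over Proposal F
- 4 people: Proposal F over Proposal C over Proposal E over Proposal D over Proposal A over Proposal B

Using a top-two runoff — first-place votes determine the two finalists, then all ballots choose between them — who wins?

Proposal B

Round 1 first-place votes: Proposal A 0, Proposal B 12, Proposal C 14, Proposal D 0, Proposal E 0, Proposal F 11. Proposal C and Proposal B advance.
Runoff: Proposal C is ranked above Proposal B on 18 ballots, Proposal B above Proposal C on 19.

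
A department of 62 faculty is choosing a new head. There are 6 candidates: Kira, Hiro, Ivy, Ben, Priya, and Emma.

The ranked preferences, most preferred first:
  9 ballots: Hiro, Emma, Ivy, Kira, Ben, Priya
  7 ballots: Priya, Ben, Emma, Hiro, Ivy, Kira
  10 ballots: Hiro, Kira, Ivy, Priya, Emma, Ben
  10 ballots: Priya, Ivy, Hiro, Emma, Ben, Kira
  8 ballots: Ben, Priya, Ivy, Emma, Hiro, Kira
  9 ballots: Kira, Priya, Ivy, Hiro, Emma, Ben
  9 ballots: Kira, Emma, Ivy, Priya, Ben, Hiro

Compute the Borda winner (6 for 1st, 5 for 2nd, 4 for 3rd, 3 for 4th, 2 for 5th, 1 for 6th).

Kira: 9×3 + 7×1 + 10×5 + 10×1 + 8×1 + 9×6 + 9×6 = 210
Hiro: 9×6 + 7×3 + 10×6 + 10×4 + 8×2 + 9×3 + 9×1 = 227
Ivy: 9×4 + 7×2 + 10×4 + 10×5 + 8×4 + 9×4 + 9×4 = 244
Ben: 9×2 + 7×5 + 10×1 + 10×2 + 8×6 + 9×1 + 9×2 = 158
Priya: 9×1 + 7×6 + 10×3 + 10×6 + 8×5 + 9×5 + 9×3 = 253
Emma: 9×5 + 7×4 + 10×2 + 10×3 + 8×3 + 9×2 + 9×5 = 210

Priya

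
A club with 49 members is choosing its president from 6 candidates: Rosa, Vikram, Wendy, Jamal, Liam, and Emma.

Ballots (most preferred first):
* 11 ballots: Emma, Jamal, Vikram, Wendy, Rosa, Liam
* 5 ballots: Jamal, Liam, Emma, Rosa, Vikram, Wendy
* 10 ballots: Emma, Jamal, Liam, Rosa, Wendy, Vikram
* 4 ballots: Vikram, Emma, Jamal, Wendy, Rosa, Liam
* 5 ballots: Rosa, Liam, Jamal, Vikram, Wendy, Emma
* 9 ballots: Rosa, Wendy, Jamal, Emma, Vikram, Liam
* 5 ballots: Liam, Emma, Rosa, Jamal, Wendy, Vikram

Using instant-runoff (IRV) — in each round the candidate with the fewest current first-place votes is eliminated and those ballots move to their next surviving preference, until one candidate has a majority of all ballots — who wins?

Emma

Round 1: Rosa 14, Vikram 4, Wendy 0, Jamal 5, Liam 5, Emma 21. Wendy eliminated.
Round 2: Rosa 14, Vikram 4, Jamal 5, Liam 5, Emma 21. Vikram eliminated.
Round 3: Rosa 14, Jamal 5, Liam 5, Emma 25. Emma has a majority (≥25).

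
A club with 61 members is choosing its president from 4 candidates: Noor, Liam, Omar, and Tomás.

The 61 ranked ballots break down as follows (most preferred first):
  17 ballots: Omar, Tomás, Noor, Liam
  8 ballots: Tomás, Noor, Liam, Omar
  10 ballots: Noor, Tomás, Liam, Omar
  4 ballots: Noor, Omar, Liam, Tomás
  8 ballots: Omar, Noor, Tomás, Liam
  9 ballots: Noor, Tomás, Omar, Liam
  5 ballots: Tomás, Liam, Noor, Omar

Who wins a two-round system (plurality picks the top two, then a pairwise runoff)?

Round 1 first-place votes: Noor 23, Liam 0, Omar 25, Tomás 13. Omar and Noor advance.
Runoff: Omar is ranked above Noor on 25 ballots, Noor above Omar on 36.

Noor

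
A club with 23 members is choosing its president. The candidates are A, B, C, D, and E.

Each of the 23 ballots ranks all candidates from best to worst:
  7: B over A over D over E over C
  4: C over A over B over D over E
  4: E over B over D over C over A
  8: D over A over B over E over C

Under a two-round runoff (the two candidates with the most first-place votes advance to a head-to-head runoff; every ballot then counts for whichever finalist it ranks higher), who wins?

Round 1 first-place votes: A 0, B 7, C 4, D 8, E 4. D and B advance.
Runoff: D is ranked above B on 8 ballots, B above D on 15.

B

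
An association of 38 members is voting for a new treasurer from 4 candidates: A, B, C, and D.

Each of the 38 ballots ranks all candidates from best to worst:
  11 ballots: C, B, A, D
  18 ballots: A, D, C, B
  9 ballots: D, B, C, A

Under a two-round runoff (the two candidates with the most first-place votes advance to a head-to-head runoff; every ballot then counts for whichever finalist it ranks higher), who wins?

C

Round 1 first-place votes: A 18, B 0, C 11, D 9. A and C advance.
Runoff: A is ranked above C on 18 ballots, C above A on 20.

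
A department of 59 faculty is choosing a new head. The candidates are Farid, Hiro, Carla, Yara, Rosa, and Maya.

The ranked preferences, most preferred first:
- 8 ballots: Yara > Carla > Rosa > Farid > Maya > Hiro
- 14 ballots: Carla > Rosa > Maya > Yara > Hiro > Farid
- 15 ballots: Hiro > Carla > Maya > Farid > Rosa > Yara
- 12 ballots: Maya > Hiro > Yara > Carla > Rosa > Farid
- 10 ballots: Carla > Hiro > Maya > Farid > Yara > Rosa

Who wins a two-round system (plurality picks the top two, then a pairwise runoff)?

Round 1 first-place votes: Farid 0, Hiro 15, Carla 24, Yara 8, Rosa 0, Maya 12. Carla and Hiro advance.
Runoff: Carla is ranked above Hiro on 32 ballots, Hiro above Carla on 27.

Carla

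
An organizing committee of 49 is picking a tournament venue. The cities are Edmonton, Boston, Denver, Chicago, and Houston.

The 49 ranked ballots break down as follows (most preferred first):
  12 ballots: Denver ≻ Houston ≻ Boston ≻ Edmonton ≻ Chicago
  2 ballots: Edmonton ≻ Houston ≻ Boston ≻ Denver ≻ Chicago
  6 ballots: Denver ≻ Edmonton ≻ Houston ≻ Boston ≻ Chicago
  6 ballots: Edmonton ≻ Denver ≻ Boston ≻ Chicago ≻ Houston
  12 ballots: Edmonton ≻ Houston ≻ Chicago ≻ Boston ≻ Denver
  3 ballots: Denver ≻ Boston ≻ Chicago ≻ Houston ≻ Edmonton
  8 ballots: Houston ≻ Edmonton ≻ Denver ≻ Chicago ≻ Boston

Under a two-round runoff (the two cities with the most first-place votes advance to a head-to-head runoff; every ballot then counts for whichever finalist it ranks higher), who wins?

Round 1 first-place votes: Edmonton 20, Boston 0, Denver 21, Chicago 0, Houston 8. Denver and Edmonton advance.
Runoff: Denver is ranked above Edmonton on 21 ballots, Edmonton above Denver on 28.

Edmonton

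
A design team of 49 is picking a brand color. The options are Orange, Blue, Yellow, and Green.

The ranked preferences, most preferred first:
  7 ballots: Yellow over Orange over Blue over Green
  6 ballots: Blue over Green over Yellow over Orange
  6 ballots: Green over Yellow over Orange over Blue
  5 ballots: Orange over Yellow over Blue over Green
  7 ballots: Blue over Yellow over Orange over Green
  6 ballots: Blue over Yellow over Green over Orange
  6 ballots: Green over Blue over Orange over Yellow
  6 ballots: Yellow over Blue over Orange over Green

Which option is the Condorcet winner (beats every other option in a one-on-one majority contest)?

Blue vs Orange: 31–18
Blue vs Yellow: 25–24
Blue vs Green: 37–12
Blue beats every other option.

Blue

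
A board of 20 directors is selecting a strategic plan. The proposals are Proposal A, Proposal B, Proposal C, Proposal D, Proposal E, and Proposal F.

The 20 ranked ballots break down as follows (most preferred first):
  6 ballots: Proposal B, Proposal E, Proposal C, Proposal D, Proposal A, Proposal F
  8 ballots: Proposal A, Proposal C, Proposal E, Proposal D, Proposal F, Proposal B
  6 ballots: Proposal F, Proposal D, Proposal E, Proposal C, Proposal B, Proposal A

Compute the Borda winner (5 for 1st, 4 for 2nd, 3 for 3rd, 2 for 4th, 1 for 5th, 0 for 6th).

Proposal E

Proposal A: 6×1 + 8×5 + 6×0 = 46
Proposal B: 6×5 + 8×0 + 6×1 = 36
Proposal C: 6×3 + 8×4 + 6×2 = 62
Proposal D: 6×2 + 8×2 + 6×4 = 52
Proposal E: 6×4 + 8×3 + 6×3 = 66
Proposal F: 6×0 + 8×1 + 6×5 = 38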